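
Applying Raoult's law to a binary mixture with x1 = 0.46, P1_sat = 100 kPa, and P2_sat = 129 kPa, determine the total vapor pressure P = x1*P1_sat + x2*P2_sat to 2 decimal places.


P = x1*P1_sat + x2*P2_sat
x2 = 1 - x1 = 1 - 0.46 = 0.54
P = 0.46*100 + 0.54*129
P = 46.0 + 69.66
P = 115.66 kPa


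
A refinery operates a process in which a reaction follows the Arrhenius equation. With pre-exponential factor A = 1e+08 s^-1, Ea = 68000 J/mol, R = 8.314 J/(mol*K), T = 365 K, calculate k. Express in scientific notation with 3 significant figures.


k = A * exp(-Ea/(R*T))
k = 1e+08 * exp(-68000 / (8.314 * 365))
k = 1e+08 * exp(-22.408151)
k = 1.85e-02


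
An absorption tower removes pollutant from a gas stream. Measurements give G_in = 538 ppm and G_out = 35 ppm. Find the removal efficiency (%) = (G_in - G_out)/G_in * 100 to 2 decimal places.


Efficiency = (G_in - G_out) / G_in * 100%
Efficiency = (538 - 35) / 538 * 100
Efficiency = 503 / 538 * 100
Efficiency = 93.49%


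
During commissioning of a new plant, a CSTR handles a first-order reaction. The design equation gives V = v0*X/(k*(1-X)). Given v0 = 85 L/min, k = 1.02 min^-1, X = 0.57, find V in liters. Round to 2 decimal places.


V = v0 * X / (k * (1 - X))
V = 85 * 0.57 / (1.02 * (1 - 0.57))
V = 48.45 / (1.02 * 0.43)
V = 48.45 / 0.4386
V = 110.47 L


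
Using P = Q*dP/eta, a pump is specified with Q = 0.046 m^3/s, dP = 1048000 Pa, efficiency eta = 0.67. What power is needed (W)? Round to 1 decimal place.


P = Q * dP / eta
P = 0.046 * 1048000 / 0.67
P = 48208.0 / 0.67
P = 71952.2 W


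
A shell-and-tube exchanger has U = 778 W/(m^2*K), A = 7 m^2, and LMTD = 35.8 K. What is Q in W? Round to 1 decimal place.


Q = U * A * LMTD
Q = 778 * 7 * 35.8
Q = 194966.8 W


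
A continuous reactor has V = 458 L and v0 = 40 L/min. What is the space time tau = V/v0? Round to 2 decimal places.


tau = V / v0
tau = 458 / 40
tau = 11.45 min


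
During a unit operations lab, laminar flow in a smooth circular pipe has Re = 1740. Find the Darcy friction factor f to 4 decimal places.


f = 64 / Re
f = 64 / 1740
f = 0.0368


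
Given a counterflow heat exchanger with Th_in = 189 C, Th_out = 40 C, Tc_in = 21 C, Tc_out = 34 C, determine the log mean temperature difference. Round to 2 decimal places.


dT1 = Th_in - Tc_out = 189 - 34 = 155
dT2 = Th_out - Tc_in = 40 - 21 = 19
LMTD = (dT1 - dT2) / ln(dT1/dT2)
LMTD = (155 - 19) / ln(155/19)
LMTD = 64.79 K


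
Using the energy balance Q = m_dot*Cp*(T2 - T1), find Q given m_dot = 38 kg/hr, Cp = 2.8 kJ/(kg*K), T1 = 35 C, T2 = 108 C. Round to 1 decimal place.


Q = m_dot * Cp * (T2 - T1)
Q = 38 * 2.8 * (108 - 35)
Q = 38 * 2.8 * 73
Q = 7767.2 kJ/hr


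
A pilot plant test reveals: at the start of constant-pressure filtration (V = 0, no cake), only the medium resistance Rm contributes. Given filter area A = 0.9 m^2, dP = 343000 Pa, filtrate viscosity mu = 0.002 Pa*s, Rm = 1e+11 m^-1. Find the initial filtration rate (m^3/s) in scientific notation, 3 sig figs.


rate = A * dP / (mu * Rm)
rate = 0.9 * 343000 / (0.002 * 1e+11)
rate = 308700.0 / 2.000e+08
rate = 1.54e-03 m^3/s


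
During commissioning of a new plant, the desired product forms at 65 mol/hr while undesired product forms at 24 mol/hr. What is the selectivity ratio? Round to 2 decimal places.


S = desired product rate / undesired product rate
S = 65 / 24
S = 2.71


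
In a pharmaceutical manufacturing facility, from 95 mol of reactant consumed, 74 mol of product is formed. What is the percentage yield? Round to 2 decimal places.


Yield = (moles product / moles consumed) * 100%
Yield = (74 / 95) * 100
Yield = 0.7789 * 100
Yield = 77.89%


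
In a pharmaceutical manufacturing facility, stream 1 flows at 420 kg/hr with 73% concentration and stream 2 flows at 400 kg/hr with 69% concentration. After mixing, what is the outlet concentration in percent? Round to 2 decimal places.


Mass balance on solute: F1*x1 + F2*x2 = F3*x3
F3 = F1 + F2 = 420 + 400 = 820 kg/hr
x3 = (F1*x1 + F2*x2)/F3
x3 = (420*0.73 + 400*0.69) / 820
x3 = 71.05%


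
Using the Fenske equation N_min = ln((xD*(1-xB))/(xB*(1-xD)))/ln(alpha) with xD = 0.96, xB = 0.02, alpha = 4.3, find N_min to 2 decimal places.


N_min = ln((xD*(1-xB))/(xB*(1-xD))) / ln(alpha)
Numerator inside ln: 0.9408 / 0.0008 = 1176.0
ln(1176.0) = 7.069874
ln(alpha) = ln(4.3) = 1.458615
N_min = 7.069874 / 1.458615 = 4.85


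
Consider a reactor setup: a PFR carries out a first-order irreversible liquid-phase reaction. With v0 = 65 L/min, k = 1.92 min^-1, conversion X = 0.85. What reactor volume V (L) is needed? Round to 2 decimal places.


V = (v0/k) * ln(1/(1-X))
V = (65/1.92) * ln(1/(1-0.85))
V = 33.854167 * ln(6.666667)
V = 33.854167 * 1.89712
V = 64.23 L


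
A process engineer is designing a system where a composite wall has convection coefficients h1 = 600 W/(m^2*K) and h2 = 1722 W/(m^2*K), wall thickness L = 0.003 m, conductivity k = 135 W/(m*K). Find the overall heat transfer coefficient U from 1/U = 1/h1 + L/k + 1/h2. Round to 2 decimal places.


1/U = 1/h1 + L/k + 1/h2
1/U = 1/600 + 0.003/135 + 1/1722
1/U = 0.0016666667 + 2.22222e-05 + 0.0005807201
1/U = 0.002269609
U = 440.60 W/(m^2*K)


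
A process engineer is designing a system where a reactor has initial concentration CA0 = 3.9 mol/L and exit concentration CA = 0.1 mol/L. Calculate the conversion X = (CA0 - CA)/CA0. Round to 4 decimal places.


X = (CA0 - CA) / CA0
X = (3.9 - 0.1) / 3.9
X = 3.8 / 3.9
X = 0.9744


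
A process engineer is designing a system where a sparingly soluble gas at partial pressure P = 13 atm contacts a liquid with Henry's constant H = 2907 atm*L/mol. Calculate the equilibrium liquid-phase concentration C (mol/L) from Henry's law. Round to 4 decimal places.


C = P / H
C = 13 / 2907
C = 0.0045 mol/L


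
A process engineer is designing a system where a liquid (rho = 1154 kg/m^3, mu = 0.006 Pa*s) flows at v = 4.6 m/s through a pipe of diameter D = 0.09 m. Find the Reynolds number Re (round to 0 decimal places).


Re = rho * v * D / mu
Re = 1154 * 4.6 * 0.09 / 0.006
Re = 477.756 / 0.006
Re = 79626


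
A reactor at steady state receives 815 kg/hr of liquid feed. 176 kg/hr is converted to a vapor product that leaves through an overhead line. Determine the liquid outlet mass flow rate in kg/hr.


Steady-state mass balance on the main outlet: F_out = F_in - F_removed
F_out = 815 - 176
F_out = 639 kg/hr


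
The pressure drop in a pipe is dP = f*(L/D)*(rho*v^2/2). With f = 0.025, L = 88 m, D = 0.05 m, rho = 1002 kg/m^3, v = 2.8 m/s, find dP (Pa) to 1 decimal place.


dP = f * (L/D) * (rho*v^2/2)
dP = 0.025 * (88/0.05) * (1002*2.8^2/2)
L/D = 1760.0
rho*v^2/2 = 1002*7.84/2 = 3927.84
dP = 0.025 * 1760.0 * 3927.84
dP = 172825.0 Pa


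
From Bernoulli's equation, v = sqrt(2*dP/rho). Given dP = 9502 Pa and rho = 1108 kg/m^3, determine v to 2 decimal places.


v = sqrt(2*dP/rho)
v = sqrt(2*9502/1108)
v = sqrt(17.151625)
v = 4.14 m/s


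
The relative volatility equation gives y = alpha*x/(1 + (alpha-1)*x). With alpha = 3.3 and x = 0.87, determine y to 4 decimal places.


y = alpha*x / (1 + (alpha-1)*x)
y = 3.3*0.87 / (1 + (3.3-1)*0.87)
y = 2.871 / (1 + 2.001)
y = 2.871 / 3.001
y = 0.9567


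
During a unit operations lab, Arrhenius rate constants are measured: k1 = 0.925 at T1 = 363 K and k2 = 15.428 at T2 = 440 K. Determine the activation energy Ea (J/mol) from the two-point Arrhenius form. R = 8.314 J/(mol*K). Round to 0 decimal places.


Ea = R * ln(k2/k1) / (1/T1 - 1/T2)
ln(k2/k1) = ln(15.428/0.925) = 2.8141456
1/T1 - 1/T2 = 1/363 - 1/440 = 0.000482093664
Ea = 8.314 * 2.8141456 / 0.000482093664
Ea = 48532 J/mol


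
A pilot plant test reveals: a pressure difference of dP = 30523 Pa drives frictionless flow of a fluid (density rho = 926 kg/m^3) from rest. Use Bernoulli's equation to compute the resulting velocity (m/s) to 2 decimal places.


v = sqrt(2*dP/rho)
v = sqrt(2*30523/926)
v = sqrt(65.924406)
v = 8.12 m/s


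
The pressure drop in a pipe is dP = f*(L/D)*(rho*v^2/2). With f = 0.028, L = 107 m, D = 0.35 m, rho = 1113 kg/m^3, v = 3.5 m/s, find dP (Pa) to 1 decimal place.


dP = f * (L/D) * (rho*v^2/2)
dP = 0.028 * (107/0.35) * (1113*3.5^2/2)
L/D = 305.71428571
rho*v^2/2 = 1113*12.25/2 = 6817.125
dP = 0.028 * 305.71428571 * 6817.125
dP = 58354.6 Pa


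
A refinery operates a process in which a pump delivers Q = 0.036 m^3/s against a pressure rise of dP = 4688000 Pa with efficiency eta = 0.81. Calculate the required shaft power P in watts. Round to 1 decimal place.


P = Q * dP / eta
P = 0.036 * 4688000 / 0.81
P = 168768.0 / 0.81
P = 208355.6 W


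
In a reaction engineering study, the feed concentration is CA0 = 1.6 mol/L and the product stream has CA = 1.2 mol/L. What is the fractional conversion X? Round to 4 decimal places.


X = (CA0 - CA) / CA0
X = (1.6 - 1.2) / 1.6
X = 0.4 / 1.6
X = 0.2500


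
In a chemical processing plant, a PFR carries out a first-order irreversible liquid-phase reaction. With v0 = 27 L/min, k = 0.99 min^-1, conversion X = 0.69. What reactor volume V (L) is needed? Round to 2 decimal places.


V = (v0/k) * ln(1/(1-X))
V = (27/0.99) * ln(1/(1-0.69))
V = 27.272727 * ln(3.225806)
V = 27.272727 * 1.171183
V = 31.94 L


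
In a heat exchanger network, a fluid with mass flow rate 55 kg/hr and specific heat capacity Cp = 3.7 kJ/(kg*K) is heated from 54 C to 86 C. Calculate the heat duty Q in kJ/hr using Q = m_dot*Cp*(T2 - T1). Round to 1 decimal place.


Q = m_dot * Cp * (T2 - T1)
Q = 55 * 3.7 * (86 - 54)
Q = 55 * 3.7 * 32
Q = 6512.0 kJ/hr


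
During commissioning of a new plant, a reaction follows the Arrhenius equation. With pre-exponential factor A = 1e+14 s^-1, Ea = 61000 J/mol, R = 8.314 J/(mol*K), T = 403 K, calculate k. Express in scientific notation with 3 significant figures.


k = A * exp(-Ea/(R*T))
k = 1e+14 * exp(-61000 / (8.314 * 403))
k = 1e+14 * exp(-18.20601)
k = 1.24e+06


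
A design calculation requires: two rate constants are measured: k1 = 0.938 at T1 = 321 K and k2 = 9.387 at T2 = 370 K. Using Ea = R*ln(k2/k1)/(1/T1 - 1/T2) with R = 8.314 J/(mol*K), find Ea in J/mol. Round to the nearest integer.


Ea = R * ln(k2/k1) / (1/T1 - 1/T2)
ln(k2/k1) = ln(9.387/0.938) = 2.3033311
1/T1 - 1/T2 = 1/321 - 1/370 = 0.000412562095
Ea = 8.314 * 2.3033311 / 0.000412562095
Ea = 46417 J/mol


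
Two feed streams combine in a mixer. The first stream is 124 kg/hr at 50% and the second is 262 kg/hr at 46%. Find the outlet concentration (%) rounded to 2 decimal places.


Mass balance on solute: F1*x1 + F2*x2 = F3*x3
F3 = F1 + F2 = 124 + 262 = 386 kg/hr
x3 = (F1*x1 + F2*x2)/F3
x3 = (124*0.5 + 262*0.46) / 386
x3 = 47.28%


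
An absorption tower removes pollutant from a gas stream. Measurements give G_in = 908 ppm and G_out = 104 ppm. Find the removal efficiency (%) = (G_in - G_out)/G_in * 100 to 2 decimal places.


Efficiency = (G_in - G_out) / G_in * 100%
Efficiency = (908 - 104) / 908 * 100
Efficiency = 804 / 908 * 100
Efficiency = 88.55%


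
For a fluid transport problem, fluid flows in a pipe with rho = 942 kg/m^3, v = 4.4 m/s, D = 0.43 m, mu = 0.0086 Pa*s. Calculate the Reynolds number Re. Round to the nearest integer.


Re = rho * v * D / mu
Re = 942 * 4.4 * 0.43 / 0.0086
Re = 1782.264 / 0.0086
Re = 207240


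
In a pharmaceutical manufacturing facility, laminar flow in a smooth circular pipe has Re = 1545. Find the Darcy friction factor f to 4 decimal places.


f = 64 / Re
f = 64 / 1545
f = 0.0414


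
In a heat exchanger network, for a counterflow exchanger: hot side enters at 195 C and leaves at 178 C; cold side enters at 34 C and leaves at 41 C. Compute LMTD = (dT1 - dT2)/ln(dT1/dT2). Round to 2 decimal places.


dT1 = Th_in - Tc_out = 195 - 41 = 154
dT2 = Th_out - Tc_in = 178 - 34 = 144
LMTD = (dT1 - dT2) / ln(dT1/dT2)
LMTD = (154 - 144) / ln(154/144)
LMTD = 148.94 K


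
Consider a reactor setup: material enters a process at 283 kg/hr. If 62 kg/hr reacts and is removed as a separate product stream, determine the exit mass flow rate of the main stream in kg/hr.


Steady-state mass balance on the main outlet: F_out = F_in - F_removed
F_out = 283 - 62
F_out = 221 kg/hr


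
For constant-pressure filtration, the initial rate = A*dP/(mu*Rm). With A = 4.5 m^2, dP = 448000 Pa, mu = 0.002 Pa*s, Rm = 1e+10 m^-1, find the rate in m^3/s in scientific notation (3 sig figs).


rate = A * dP / (mu * Rm)
rate = 4.5 * 448000 / (0.002 * 1e+10)
rate = 2016000.0 / 2.000e+07
rate = 1.01e-01 m^3/s


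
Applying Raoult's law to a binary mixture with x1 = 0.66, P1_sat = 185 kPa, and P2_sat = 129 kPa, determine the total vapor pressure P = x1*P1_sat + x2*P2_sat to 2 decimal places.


P = x1*P1_sat + x2*P2_sat
x2 = 1 - x1 = 1 - 0.66 = 0.34
P = 0.66*185 + 0.34*129
P = 122.1 + 43.86
P = 165.96 kPa


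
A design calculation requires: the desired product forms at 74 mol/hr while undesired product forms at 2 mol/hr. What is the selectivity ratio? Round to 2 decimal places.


S = desired product rate / undesired product rate
S = 74 / 2
S = 37.00


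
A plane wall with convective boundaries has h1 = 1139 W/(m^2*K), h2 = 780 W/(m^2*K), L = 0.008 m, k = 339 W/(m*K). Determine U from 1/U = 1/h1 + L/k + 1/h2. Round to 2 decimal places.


1/U = 1/h1 + L/k + 1/h2
1/U = 1/1139 + 0.008/339 + 1/780
1/U = 0.0008779631 + 2.35988e-05 + 0.0012820513
1/U = 0.0021836132
U = 457.96 W/(m^2*K)


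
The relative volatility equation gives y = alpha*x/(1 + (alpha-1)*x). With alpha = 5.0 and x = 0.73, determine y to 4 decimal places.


y = alpha*x / (1 + (alpha-1)*x)
y = 5.0*0.73 / (1 + (5.0-1)*0.73)
y = 3.65 / (1 + 2.92)
y = 3.65 / 3.92
y = 0.9311


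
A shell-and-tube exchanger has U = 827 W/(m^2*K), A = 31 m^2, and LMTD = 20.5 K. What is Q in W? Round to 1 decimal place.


Q = U * A * LMTD
Q = 827 * 31 * 20.5
Q = 525558.5 W


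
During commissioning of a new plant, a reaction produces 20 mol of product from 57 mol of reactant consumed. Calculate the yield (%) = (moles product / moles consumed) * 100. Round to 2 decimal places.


Yield = (moles product / moles consumed) * 100%
Yield = (20 / 57) * 100
Yield = 0.3509 * 100
Yield = 35.09%


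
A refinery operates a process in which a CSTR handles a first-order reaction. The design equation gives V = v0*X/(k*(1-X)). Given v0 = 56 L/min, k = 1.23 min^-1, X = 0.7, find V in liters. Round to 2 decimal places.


V = v0 * X / (k * (1 - X))
V = 56 * 0.7 / (1.23 * (1 - 0.7))
V = 39.2 / (1.23 * 0.3)
V = 39.2 / 0.369
V = 106.23 L


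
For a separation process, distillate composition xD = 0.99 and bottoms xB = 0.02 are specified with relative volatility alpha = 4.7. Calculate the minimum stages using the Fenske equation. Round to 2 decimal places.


N_min = ln((xD*(1-xB))/(xB*(1-xD))) / ln(alpha)
Numerator inside ln: 0.9702 / 0.0002 = 4851.0
ln(4851.0) = 8.48694
ln(alpha) = ln(4.7) = 1.547563
N_min = 8.48694 / 1.547563 = 5.48


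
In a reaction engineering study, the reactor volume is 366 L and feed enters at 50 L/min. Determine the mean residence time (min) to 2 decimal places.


tau = V / v0
tau = 366 / 50
tau = 7.32 min


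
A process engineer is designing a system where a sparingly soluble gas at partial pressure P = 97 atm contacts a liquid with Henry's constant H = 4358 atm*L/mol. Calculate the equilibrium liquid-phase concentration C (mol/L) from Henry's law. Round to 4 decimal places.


C = P / H
C = 97 / 4358
C = 0.0223 mol/L


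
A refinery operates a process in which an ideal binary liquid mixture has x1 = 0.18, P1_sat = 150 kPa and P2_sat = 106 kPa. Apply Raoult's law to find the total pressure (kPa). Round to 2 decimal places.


P = x1*P1_sat + x2*P2_sat
x2 = 1 - x1 = 1 - 0.18 = 0.82
P = 0.18*150 + 0.82*106
P = 27.0 + 86.92
P = 113.92 kPa


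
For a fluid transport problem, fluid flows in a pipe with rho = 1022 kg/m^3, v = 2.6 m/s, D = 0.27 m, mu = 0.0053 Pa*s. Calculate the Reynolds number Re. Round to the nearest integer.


Re = rho * v * D / mu
Re = 1022 * 2.6 * 0.27 / 0.0053
Re = 717.444 / 0.0053
Re = 135367


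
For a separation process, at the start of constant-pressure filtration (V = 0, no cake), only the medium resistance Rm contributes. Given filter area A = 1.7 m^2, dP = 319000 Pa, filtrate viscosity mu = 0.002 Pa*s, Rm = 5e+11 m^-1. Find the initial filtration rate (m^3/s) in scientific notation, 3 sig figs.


rate = A * dP / (mu * Rm)
rate = 1.7 * 319000 / (0.002 * 5e+11)
rate = 542300.0 / 1.000e+09
rate = 5.42e-04 m^3/s


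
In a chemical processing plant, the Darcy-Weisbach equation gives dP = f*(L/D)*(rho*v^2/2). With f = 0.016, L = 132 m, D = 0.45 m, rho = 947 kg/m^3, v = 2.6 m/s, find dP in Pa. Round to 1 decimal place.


dP = f * (L/D) * (rho*v^2/2)
dP = 0.016 * (132/0.45) * (947*2.6^2/2)
L/D = 293.33333333
rho*v^2/2 = 947*6.76/2 = 3200.86
dP = 0.016 * 293.33333333 * 3200.86
dP = 15022.7 Pa


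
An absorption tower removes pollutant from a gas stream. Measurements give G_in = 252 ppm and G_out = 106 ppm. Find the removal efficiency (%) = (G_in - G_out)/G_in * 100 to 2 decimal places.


Efficiency = (G_in - G_out) / G_in * 100%
Efficiency = (252 - 106) / 252 * 100
Efficiency = 146 / 252 * 100
Efficiency = 57.94%


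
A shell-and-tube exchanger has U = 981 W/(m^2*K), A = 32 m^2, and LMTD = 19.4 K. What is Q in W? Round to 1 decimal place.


Q = U * A * LMTD
Q = 981 * 32 * 19.4
Q = 609004.8 W


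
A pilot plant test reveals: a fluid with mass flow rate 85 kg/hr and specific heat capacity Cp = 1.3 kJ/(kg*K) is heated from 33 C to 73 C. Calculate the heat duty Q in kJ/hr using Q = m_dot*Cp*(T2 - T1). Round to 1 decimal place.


Q = m_dot * Cp * (T2 - T1)
Q = 85 * 1.3 * (73 - 33)
Q = 85 * 1.3 * 40
Q = 4420.0 kJ/hr


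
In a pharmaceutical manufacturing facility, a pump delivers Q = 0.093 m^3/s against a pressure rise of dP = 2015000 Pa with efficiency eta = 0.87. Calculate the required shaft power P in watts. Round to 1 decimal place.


P = Q * dP / eta
P = 0.093 * 2015000 / 0.87
P = 187395.0 / 0.87
P = 215396.6 W


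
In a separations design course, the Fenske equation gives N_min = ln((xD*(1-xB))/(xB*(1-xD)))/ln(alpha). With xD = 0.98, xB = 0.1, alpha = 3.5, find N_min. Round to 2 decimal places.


N_min = ln((xD*(1-xB))/(xB*(1-xD))) / ln(alpha)
Numerator inside ln: 0.882 / 0.002 = 441.0
ln(441.0) = 6.089045
ln(alpha) = ln(3.5) = 1.252763
N_min = 6.089045 / 1.252763 = 4.86


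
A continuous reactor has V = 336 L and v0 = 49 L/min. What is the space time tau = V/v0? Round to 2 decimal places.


tau = V / v0
tau = 336 / 49
tau = 6.86 min


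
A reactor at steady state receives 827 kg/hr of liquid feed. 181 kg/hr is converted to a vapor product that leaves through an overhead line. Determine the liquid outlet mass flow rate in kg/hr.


Steady-state mass balance on the main outlet: F_out = F_in - F_removed
F_out = 827 - 181
F_out = 646 kg/hr


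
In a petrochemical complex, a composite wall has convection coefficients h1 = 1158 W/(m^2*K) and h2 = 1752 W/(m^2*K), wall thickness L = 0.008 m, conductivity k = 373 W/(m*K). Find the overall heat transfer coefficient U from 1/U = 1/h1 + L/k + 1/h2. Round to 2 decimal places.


1/U = 1/h1 + L/k + 1/h2
1/U = 1/1158 + 0.008/373 + 1/1752
1/U = 0.0008635579 + 2.14477e-05 + 0.0005707763
1/U = 0.0014557819
U = 686.92 W/(m^2*K)


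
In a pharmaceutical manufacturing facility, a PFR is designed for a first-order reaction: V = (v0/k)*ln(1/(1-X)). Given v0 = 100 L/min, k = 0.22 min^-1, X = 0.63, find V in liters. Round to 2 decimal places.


V = (v0/k) * ln(1/(1-X))
V = (100/0.22) * ln(1/(1-0.63))
V = 454.545455 * ln(2.702703)
V = 454.545455 * 0.994252
V = 451.93 L


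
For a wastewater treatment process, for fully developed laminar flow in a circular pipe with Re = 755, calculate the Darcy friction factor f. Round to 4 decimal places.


f = 64 / Re
f = 64 / 755
f = 0.0848


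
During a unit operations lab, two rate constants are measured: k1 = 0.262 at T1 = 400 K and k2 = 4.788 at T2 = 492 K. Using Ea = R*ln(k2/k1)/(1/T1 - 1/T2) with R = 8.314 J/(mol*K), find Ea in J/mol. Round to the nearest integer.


Ea = R * ln(k2/k1) / (1/T1 - 1/T2)
ln(k2/k1) = ln(4.788/0.262) = 2.9055236
1/T1 - 1/T2 = 1/400 - 1/492 = 0.000467479675
Ea = 8.314 * 2.9055236 / 0.000467479675
Ea = 51674 J/mol


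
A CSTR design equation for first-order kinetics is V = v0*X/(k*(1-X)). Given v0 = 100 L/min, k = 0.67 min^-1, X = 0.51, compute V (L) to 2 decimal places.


V = v0 * X / (k * (1 - X))
V = 100 * 0.51 / (0.67 * (1 - 0.51))
V = 51.0 / (0.67 * 0.49)
V = 51.0 / 0.3283
V = 155.35 L


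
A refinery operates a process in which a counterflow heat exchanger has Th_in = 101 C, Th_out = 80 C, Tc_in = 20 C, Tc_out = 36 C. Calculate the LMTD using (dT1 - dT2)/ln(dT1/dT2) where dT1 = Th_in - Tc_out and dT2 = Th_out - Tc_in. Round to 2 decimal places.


dT1 = Th_in - Tc_out = 101 - 36 = 65
dT2 = Th_out - Tc_in = 80 - 20 = 60
LMTD = (dT1 - dT2) / ln(dT1/dT2)
LMTD = (65 - 60) / ln(65/60)
LMTD = 62.47 K


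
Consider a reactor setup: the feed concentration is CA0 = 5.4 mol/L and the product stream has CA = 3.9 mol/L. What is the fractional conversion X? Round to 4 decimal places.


X = (CA0 - CA) / CA0
X = (5.4 - 3.9) / 5.4
X = 1.5 / 5.4
X = 0.2778


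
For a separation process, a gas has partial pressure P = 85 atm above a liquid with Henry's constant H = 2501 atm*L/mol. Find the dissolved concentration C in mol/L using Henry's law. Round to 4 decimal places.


C = P / H
C = 85 / 2501
C = 0.0340 mol/L


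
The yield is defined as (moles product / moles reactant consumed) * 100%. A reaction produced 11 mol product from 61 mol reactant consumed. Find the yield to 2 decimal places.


Yield = (moles product / moles consumed) * 100%
Yield = (11 / 61) * 100
Yield = 0.1803 * 100
Yield = 18.03%


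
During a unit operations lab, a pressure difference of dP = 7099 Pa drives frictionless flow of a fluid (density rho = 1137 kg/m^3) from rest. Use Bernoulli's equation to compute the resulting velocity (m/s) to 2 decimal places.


v = sqrt(2*dP/rho)
v = sqrt(2*7099/1137)
v = sqrt(12.487247)
v = 3.53 m/s


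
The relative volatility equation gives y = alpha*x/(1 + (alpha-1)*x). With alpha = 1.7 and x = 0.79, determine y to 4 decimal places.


y = alpha*x / (1 + (alpha-1)*x)
y = 1.7*0.79 / (1 + (1.7-1)*0.79)
y = 1.343 / (1 + 0.553)
y = 1.343 / 1.553
y = 0.8648


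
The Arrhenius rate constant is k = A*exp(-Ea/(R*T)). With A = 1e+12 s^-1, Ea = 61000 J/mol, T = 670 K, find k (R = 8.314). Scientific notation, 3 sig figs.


k = A * exp(-Ea/(R*T))
k = 1e+12 * exp(-61000 / (8.314 * 670))
k = 1e+12 * exp(-10.950779)
k = 1.75e+07


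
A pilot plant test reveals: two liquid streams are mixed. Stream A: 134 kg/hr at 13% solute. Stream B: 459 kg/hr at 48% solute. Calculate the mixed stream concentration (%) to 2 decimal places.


Mass balance on solute: F1*x1 + F2*x2 = F3*x3
F3 = F1 + F2 = 134 + 459 = 593 kg/hr
x3 = (F1*x1 + F2*x2)/F3
x3 = (134*0.13 + 459*0.48) / 593
x3 = 40.09%


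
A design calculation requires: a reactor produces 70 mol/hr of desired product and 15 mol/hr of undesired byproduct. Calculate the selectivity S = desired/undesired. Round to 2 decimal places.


S = desired product rate / undesired product rate
S = 70 / 15
S = 4.67


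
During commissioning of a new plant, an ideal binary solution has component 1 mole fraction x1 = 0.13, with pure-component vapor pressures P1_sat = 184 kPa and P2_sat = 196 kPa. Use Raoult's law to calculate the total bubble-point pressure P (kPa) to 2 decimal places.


P = x1*P1_sat + x2*P2_sat
x2 = 1 - x1 = 1 - 0.13 = 0.87
P = 0.13*184 + 0.87*196
P = 23.92 + 170.52
P = 194.44 kPa


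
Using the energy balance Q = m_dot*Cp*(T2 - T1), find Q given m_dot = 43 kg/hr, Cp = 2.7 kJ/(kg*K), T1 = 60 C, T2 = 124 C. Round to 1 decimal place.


Q = m_dot * Cp * (T2 - T1)
Q = 43 * 2.7 * (124 - 60)
Q = 43 * 2.7 * 64
Q = 7430.4 kJ/hr


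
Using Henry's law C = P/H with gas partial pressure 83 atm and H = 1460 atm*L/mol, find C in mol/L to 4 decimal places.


C = P / H
C = 83 / 1460
C = 0.0568 mol/L


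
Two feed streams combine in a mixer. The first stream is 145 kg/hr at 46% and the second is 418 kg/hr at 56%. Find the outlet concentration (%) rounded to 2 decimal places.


Mass balance on solute: F1*x1 + F2*x2 = F3*x3
F3 = F1 + F2 = 145 + 418 = 563 kg/hr
x3 = (F1*x1 + F2*x2)/F3
x3 = (145*0.46 + 418*0.56) / 563
x3 = 53.42%


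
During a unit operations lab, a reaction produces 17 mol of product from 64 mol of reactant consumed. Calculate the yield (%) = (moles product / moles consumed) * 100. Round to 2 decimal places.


Yield = (moles product / moles consumed) * 100%
Yield = (17 / 64) * 100
Yield = 0.2656 * 100
Yield = 26.56%


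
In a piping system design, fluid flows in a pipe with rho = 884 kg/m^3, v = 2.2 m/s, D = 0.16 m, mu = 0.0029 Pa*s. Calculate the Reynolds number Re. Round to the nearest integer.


Re = rho * v * D / mu
Re = 884 * 2.2 * 0.16 / 0.0029
Re = 311.168 / 0.0029
Re = 107299


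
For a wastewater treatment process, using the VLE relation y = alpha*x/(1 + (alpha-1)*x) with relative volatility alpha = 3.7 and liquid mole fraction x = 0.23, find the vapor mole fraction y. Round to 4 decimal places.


y = alpha*x / (1 + (alpha-1)*x)
y = 3.7*0.23 / (1 + (3.7-1)*0.23)
y = 0.851 / (1 + 0.621)
y = 0.851 / 1.621
y = 0.5250


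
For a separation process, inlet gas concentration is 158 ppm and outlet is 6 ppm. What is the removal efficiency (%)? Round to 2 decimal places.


Efficiency = (G_in - G_out) / G_in * 100%
Efficiency = (158 - 6) / 158 * 100
Efficiency = 152 / 158 * 100
Efficiency = 96.20%


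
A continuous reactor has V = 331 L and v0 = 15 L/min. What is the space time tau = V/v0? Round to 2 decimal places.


tau = V / v0
tau = 331 / 15
tau = 22.07 min


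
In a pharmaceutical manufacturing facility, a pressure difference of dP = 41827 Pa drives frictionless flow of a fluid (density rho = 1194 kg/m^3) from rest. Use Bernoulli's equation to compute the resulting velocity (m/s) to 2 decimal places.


v = sqrt(2*dP/rho)
v = sqrt(2*41827/1194)
v = sqrt(70.061977)
v = 8.37 m/s


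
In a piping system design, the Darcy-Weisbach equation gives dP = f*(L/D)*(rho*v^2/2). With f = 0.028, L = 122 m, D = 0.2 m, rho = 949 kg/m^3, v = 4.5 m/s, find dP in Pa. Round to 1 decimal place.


dP = f * (L/D) * (rho*v^2/2)
dP = 0.028 * (122/0.2) * (949*4.5^2/2)
L/D = 610.0
rho*v^2/2 = 949*20.25/2 = 9608.625
dP = 0.028 * 610.0 * 9608.625
dP = 164115.3 Pa


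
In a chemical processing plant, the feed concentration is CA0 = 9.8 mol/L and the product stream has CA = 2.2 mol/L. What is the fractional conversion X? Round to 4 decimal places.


X = (CA0 - CA) / CA0
X = (9.8 - 2.2) / 9.8
X = 7.6 / 9.8
X = 0.7755


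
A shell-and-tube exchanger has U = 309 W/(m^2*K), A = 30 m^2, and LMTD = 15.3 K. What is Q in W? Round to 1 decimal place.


Q = U * A * LMTD
Q = 309 * 30 * 15.3
Q = 141831.0 W


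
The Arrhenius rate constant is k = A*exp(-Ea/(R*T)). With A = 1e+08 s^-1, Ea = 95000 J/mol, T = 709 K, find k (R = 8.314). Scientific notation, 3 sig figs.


k = A * exp(-Ea/(R*T))
k = 1e+08 * exp(-95000 / (8.314 * 709))
k = 1e+08 * exp(-16.116374)
k = 1.00e+01


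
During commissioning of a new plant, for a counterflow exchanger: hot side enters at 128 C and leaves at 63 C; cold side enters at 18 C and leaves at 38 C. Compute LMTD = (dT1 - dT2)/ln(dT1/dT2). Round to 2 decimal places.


dT1 = Th_in - Tc_out = 128 - 38 = 90
dT2 = Th_out - Tc_in = 63 - 18 = 45
LMTD = (dT1 - dT2) / ln(dT1/dT2)
LMTD = (90 - 45) / ln(90/45)
LMTD = 64.92 K


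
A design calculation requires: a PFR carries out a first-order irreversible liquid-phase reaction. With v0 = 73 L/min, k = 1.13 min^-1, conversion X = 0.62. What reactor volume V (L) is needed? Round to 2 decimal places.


V = (v0/k) * ln(1/(1-X))
V = (73/1.13) * ln(1/(1-0.62))
V = 64.60177 * ln(2.631579)
V = 64.60177 * 0.967584
V = 62.51 L


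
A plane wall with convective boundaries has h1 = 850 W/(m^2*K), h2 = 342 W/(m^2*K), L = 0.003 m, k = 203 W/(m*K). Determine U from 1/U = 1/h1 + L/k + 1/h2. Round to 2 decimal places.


1/U = 1/h1 + L/k + 1/h2
1/U = 1/850 + 0.003/203 + 1/342
1/U = 0.0011764706 + 1.47783e-05 + 0.0029239766
1/U = 0.0041152255
U = 243.00 W/(m^2*K)


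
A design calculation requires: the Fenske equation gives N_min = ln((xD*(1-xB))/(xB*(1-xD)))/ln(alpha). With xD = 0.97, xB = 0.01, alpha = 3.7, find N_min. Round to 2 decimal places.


N_min = ln((xD*(1-xB))/(xB*(1-xD))) / ln(alpha)
Numerator inside ln: 0.9603 / 0.0003 = 3201.0
ln(3201.0) = 8.071219
ln(alpha) = ln(3.7) = 1.308333
N_min = 8.071219 / 1.308333 = 6.17


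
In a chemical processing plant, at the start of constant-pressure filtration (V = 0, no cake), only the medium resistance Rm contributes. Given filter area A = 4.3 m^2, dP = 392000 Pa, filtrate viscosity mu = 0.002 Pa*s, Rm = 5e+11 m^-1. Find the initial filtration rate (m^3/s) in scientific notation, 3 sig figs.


rate = A * dP / (mu * Rm)
rate = 4.3 * 392000 / (0.002 * 5e+11)
rate = 1685600.0 / 1.000e+09
rate = 1.69e-03 m^3/s


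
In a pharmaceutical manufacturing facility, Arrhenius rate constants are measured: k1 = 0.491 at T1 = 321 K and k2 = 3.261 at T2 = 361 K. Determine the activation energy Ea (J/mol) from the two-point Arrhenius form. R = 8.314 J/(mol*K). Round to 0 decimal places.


Ea = R * ln(k2/k1) / (1/T1 - 1/T2)
ln(k2/k1) = ln(3.261/0.491) = 1.893345
1/T1 - 1/T2 = 1/321 - 1/361 = 0.000345181695
Ea = 8.314 * 1.893345 / 0.000345181695
Ea = 45603 J/mol


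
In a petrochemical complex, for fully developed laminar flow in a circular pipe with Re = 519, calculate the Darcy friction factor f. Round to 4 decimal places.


f = 64 / Re
f = 64 / 519
f = 0.1233


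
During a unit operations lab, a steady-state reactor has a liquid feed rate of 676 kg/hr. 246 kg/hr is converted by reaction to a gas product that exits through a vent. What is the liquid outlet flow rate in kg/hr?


Steady-state mass balance on the main outlet: F_out = F_in - F_removed
F_out = 676 - 246
F_out = 430 kg/hr


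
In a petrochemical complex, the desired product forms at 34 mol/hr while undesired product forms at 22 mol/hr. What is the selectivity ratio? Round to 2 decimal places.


S = desired product rate / undesired product rate
S = 34 / 22
S = 1.55


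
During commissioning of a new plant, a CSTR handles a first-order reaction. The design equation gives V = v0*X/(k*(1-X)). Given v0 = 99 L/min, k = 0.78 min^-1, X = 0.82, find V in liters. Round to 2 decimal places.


V = v0 * X / (k * (1 - X))
V = 99 * 0.82 / (0.78 * (1 - 0.82))
V = 81.18 / (0.78 * 0.18)
V = 81.18 / 0.1404
V = 578.21 L


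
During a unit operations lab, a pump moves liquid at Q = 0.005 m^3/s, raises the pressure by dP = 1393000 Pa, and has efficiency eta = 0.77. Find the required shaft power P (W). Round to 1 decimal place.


P = Q * dP / eta
P = 0.005 * 1393000 / 0.77
P = 6965.0 / 0.77
P = 9045.5 W


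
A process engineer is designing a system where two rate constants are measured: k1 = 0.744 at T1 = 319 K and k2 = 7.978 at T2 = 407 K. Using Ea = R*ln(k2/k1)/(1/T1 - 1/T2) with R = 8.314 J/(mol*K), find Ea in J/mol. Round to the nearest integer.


Ea = R * ln(k2/k1) / (1/T1 - 1/T2)
ln(k2/k1) = ln(7.978/0.744) = 2.372402
1/T1 - 1/T2 = 1/319 - 1/407 = 0.000677793781
Ea = 8.314 * 2.372402 / 0.000677793781
Ea = 29101 J/mol


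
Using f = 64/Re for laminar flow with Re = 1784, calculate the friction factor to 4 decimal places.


f = 64 / Re
f = 64 / 1784
f = 0.0359


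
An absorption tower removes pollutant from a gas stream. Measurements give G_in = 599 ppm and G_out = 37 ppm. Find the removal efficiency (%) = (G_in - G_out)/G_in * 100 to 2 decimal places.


Efficiency = (G_in - G_out) / G_in * 100%
Efficiency = (599 - 37) / 599 * 100
Efficiency = 562 / 599 * 100
Efficiency = 93.82%


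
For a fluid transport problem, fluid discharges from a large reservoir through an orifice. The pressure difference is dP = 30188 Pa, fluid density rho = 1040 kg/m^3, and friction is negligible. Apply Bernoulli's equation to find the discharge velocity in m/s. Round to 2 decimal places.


v = sqrt(2*dP/rho)
v = sqrt(2*30188/1040)
v = sqrt(58.053846)
v = 7.62 m/s


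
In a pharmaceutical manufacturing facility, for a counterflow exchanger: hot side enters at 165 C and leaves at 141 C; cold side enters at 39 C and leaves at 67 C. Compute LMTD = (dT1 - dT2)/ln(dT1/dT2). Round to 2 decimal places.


dT1 = Th_in - Tc_out = 165 - 67 = 98
dT2 = Th_out - Tc_in = 141 - 39 = 102
LMTD = (dT1 - dT2) / ln(dT1/dT2)
LMTD = (98 - 102) / ln(98/102)
LMTD = 99.99 K


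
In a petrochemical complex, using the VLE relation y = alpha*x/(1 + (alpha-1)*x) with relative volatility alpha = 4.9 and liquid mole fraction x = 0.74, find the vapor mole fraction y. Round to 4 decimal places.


y = alpha*x / (1 + (alpha-1)*x)
y = 4.9*0.74 / (1 + (4.9-1)*0.74)
y = 3.626 / (1 + 2.886)
y = 3.626 / 3.886
y = 0.9331


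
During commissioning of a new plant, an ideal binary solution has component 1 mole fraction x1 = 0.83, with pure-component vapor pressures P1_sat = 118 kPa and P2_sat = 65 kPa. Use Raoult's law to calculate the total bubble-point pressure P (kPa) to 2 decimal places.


P = x1*P1_sat + x2*P2_sat
x2 = 1 - x1 = 1 - 0.83 = 0.17
P = 0.83*118 + 0.17*65
P = 97.94 + 11.05
P = 108.99 kPa


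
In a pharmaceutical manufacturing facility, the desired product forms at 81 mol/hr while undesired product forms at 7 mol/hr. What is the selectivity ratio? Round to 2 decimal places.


S = desired product rate / undesired product rate
S = 81 / 7
S = 11.57


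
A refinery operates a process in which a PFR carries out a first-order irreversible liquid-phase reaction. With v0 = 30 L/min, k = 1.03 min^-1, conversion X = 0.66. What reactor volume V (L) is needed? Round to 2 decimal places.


V = (v0/k) * ln(1/(1-X))
V = (30/1.03) * ln(1/(1-0.66))
V = 29.126214 * ln(2.941176)
V = 29.126214 * 1.07881
V = 31.42 L


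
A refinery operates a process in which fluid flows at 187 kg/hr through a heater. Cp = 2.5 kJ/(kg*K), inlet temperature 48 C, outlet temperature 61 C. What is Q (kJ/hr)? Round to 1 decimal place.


Q = m_dot * Cp * (T2 - T1)
Q = 187 * 2.5 * (61 - 48)
Q = 187 * 2.5 * 13
Q = 6077.5 kJ/hr


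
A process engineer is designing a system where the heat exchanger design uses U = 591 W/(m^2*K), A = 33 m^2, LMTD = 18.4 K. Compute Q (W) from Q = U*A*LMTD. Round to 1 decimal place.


Q = U * A * LMTD
Q = 591 * 33 * 18.4
Q = 358855.2 W


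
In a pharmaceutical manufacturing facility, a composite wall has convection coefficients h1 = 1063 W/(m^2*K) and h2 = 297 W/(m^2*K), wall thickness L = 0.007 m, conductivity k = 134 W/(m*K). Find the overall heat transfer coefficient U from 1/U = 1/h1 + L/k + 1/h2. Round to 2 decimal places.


1/U = 1/h1 + L/k + 1/h2
1/U = 1/1063 + 0.007/134 + 1/297
1/U = 0.0009407338 + 5.22388e-05 + 0.0033670034
1/U = 0.004359976
U = 229.36 W/(m^2*K)


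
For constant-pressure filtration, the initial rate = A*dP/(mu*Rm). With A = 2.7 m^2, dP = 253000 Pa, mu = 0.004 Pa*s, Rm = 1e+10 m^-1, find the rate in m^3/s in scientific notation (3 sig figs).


rate = A * dP / (mu * Rm)
rate = 2.7 * 253000 / (0.004 * 1e+10)
rate = 683100.0 / 4.000e+07
rate = 1.71e-02 m^3/s


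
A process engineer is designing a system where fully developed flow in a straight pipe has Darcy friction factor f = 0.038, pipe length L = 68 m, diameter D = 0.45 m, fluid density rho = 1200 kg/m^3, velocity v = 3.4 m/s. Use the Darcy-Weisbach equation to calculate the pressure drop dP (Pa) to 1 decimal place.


dP = f * (L/D) * (rho*v^2/2)
dP = 0.038 * (68/0.45) * (1200*3.4^2/2)
L/D = 151.11111111
rho*v^2/2 = 1200*11.56/2 = 6936.0
dP = 0.038 * 151.11111111 * 6936.0
dP = 39828.1 Pa


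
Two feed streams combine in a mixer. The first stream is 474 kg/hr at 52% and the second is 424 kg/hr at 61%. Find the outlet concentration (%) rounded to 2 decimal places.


Mass balance on solute: F1*x1 + F2*x2 = F3*x3
F3 = F1 + F2 = 474 + 424 = 898 kg/hr
x3 = (F1*x1 + F2*x2)/F3
x3 = (474*0.52 + 424*0.61) / 898
x3 = 56.25%


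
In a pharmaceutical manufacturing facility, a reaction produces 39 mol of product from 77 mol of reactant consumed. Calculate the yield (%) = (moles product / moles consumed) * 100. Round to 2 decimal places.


Yield = (moles product / moles consumed) * 100%
Yield = (39 / 77) * 100
Yield = 0.5065 * 100
Yield = 50.65%


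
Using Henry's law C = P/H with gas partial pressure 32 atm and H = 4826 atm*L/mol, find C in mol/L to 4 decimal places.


C = P / H
C = 32 / 4826
C = 0.0066 mol/L


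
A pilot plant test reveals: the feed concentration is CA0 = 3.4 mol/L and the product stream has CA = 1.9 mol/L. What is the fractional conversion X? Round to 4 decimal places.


X = (CA0 - CA) / CA0
X = (3.4 - 1.9) / 3.4
X = 1.5 / 3.4
X = 0.4412


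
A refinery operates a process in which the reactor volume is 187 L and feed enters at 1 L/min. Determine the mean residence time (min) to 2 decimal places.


tau = V / v0
tau = 187 / 1
tau = 187.00 min


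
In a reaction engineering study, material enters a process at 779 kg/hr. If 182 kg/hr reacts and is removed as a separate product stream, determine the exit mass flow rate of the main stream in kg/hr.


Steady-state mass balance on the main outlet: F_out = F_in - F_removed
F_out = 779 - 182
F_out = 597 kg/hr


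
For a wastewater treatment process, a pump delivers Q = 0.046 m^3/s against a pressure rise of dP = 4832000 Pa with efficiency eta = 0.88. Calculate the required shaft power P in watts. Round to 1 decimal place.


P = Q * dP / eta
P = 0.046 * 4832000 / 0.88
P = 222272.0 / 0.88
P = 252581.8 W


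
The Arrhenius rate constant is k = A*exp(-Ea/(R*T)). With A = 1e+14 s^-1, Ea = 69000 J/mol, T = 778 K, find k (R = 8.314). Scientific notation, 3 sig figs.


k = A * exp(-Ea/(R*T))
k = 1e+14 * exp(-69000 / (8.314 * 778))
k = 1e+14 * exp(-10.667422)
k = 2.33e+09


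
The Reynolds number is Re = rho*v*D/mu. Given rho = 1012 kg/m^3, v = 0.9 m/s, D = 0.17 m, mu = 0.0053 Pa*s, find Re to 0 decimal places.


Re = rho * v * D / mu
Re = 1012 * 0.9 * 0.17 / 0.0053
Re = 154.836 / 0.0053
Re = 29214


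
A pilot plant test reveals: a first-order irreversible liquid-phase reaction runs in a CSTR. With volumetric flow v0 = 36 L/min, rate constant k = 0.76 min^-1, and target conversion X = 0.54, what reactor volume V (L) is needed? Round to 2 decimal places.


V = v0 * X / (k * (1 - X))
V = 36 * 0.54 / (0.76 * (1 - 0.54))
V = 19.44 / (0.76 * 0.46)
V = 19.44 / 0.3496
V = 55.61 L


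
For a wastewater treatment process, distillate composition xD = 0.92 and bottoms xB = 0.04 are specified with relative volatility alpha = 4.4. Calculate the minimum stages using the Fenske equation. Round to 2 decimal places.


N_min = ln((xD*(1-xB))/(xB*(1-xD))) / ln(alpha)
Numerator inside ln: 0.8832 / 0.0032 = 276.0
ln(276.0) = 5.620401
ln(alpha) = ln(4.4) = 1.481605
N_min = 5.620401 / 1.481605 = 3.79


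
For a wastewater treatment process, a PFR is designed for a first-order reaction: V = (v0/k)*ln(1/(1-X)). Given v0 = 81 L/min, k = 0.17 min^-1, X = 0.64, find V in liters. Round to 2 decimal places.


V = (v0/k) * ln(1/(1-X))
V = (81/0.17) * ln(1/(1-0.64))
V = 476.470588 * ln(2.777778)
V = 476.470588 * 1.021651
V = 486.79 L


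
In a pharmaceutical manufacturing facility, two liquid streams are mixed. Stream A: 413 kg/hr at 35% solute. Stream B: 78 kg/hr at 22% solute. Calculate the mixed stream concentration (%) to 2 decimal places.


Mass balance on solute: F1*x1 + F2*x2 = F3*x3
F3 = F1 + F2 = 413 + 78 = 491 kg/hr
x3 = (F1*x1 + F2*x2)/F3
x3 = (413*0.35 + 78*0.22) / 491
x3 = 32.93%
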